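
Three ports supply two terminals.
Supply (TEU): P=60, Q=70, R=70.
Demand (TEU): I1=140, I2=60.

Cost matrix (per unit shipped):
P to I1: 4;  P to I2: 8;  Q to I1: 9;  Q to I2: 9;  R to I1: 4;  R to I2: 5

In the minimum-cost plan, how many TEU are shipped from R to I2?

0

Solving gives:
  P->I1: 60 TEU
  Q->I1: 10 TEU
  Q->I2: 60 TEU
  R->I1: 70 TEU
Total cost = 1150.
The route R→I2 is not used.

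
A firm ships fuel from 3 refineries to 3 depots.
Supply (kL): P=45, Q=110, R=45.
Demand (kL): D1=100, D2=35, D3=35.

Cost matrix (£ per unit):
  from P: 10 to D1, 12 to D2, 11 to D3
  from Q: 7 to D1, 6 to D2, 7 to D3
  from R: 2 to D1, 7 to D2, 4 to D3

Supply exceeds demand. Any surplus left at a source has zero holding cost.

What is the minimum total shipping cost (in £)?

A cheapest plan:
  P–D1: 15 kL
  Q–D1: 40 kL
  Q–D2: 35 kL
  Q–D3: 35 kL
  R–D1: 45 kL
Total cost = £975.

975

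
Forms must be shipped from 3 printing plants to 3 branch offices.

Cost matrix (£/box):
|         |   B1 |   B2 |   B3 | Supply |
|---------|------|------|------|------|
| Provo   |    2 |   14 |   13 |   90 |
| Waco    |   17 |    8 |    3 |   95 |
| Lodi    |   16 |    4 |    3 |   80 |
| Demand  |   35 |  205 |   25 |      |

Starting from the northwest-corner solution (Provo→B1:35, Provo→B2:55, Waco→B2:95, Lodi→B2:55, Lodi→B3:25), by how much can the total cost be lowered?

Current plan cost = 35·2 + 55·14 + 95·8 + 55·4 + 25·3 = £1895.
Optimal plan:
  Provo->B1: 35 boxes
  Provo->B2: 55 boxes
  Waco->B2: 70 boxes
  Waco->B3: 25 boxes
  Lodi->B2: 80 boxes
Optimal cost = £1795.
Saving = 1895 − 1795 = £100.

100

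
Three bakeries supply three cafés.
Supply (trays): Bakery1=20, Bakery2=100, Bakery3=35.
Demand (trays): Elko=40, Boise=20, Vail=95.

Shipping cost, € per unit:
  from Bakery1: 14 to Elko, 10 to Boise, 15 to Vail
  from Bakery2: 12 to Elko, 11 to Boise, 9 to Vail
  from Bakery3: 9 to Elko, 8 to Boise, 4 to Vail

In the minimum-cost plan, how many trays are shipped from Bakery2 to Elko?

Optimal shipments:
  Bakery1 to Boise: 20 × €10 = €200
  Bakery2 to Elko: 40 × €12 = €480
  Bakery2 to Vail: 60 × €9 = €540
  Bakery3 to Vail: 35 × €4 = €140
Total cost = €1360.
So Bakery2→Elko carries 40 trays.

40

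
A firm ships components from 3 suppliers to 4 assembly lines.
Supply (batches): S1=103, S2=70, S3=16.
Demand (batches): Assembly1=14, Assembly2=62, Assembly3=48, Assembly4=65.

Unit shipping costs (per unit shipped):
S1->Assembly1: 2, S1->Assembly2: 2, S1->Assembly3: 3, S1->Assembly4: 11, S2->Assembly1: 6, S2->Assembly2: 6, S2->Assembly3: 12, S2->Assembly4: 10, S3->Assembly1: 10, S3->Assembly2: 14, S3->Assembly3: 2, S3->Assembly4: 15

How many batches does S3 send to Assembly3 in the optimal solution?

Optimal shipments:
  S1→Assembly1: 9 × 2 = 18
  S1→Assembly2: 62 × 2 = 124
  S1→Assembly3: 32 × 3 = 96
  S2→Assembly1: 5 × 6 = 30
  S2→Assembly4: 65 × 10 = 650
  S3→Assembly3: 16 × 2 = 32
Total cost = 950.
So S3→Assembly3 carries 16 batches.

16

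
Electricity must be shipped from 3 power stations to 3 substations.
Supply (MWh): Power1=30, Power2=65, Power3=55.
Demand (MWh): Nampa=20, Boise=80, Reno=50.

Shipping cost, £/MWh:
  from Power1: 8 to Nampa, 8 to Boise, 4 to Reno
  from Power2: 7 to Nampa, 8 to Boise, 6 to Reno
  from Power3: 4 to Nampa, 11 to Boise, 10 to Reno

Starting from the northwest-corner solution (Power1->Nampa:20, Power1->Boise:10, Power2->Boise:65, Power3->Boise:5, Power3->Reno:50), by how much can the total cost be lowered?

Current plan cost = 20·8 + 10·8 + 65·8 + 5·11 + 50·10 = £1315.
Optimal plan:
  Power1→Reno: 30 MWh
  Power2→Boise: 45 MWh
  Power2→Reno: 20 MWh
  Power3→Nampa: 20 MWh
  Power3→Boise: 35 MWh
Optimal cost = £1065.
Saving = 1315 − 1065 = £250.

250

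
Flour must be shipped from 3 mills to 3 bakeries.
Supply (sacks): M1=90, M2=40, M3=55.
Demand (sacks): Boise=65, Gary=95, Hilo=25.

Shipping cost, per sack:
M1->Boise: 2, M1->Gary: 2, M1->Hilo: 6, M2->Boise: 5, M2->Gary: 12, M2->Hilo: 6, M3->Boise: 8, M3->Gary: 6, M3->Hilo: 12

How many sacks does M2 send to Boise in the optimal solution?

Optimal shipments:
  M1–Boise: 50 × 2 = 100
  M1–Gary: 40 × 2 = 80
  M2–Boise: 15 × 5 = 75
  M2–Hilo: 25 × 6 = 150
  M3–Gary: 55 × 6 = 330
Total cost = 735.
So M2→Boise carries 15 sacks.

15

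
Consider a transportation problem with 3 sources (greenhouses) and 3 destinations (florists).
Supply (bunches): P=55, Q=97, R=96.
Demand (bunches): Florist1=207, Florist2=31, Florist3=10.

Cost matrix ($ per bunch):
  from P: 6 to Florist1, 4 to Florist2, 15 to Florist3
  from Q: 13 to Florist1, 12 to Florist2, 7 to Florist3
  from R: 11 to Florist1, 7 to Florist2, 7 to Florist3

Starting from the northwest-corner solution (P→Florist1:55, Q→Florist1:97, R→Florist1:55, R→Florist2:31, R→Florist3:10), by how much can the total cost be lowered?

20

Current plan cost = 55·6 + 97·13 + 55·11 + 31·7 + 10·7 = $2483.
Optimal plan:
  P->Florist1: 55 × $6 = $330
  Q->Florist1: 87 × $13 = $1131
  Q->Florist3: 10 × $7 = $70
  R->Florist1: 65 × $11 = $715
  R->Florist2: 31 × $7 = $217
Optimal cost = $2463.
Saving = 2483 − 2463 = $20.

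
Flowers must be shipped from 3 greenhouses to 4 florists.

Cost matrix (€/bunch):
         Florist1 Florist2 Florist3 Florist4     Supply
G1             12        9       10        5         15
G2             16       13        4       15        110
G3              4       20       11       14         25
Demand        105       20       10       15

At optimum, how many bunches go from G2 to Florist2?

Optimal shipments:
  G1–Florist4: 15 × €5 = €75
  G2–Florist1: 80 × €16 = €1280
  G2–Florist2: 20 × €13 = €260
  G2–Florist3: 10 × €4 = €40
  G3–Florist1: 25 × €4 = €100
Total cost = €1755.
So G2→Florist2 carries 20 bunches.

20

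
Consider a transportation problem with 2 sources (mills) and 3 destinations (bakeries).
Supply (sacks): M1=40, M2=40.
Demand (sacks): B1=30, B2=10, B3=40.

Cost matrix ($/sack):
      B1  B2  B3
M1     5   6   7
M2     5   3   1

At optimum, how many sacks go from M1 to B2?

10

Optimal shipments:
  M1 to B1: 30 sacks
  M1 to B2: 10 sacks
  M2 to B3: 40 sacks
Total cost = $250.
So M1→B2 carries 10 sacks.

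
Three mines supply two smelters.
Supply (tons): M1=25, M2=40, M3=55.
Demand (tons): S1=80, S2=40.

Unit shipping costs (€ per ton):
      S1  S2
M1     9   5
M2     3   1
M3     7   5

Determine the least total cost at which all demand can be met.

600

An optimal shipping plan:
  M1–S2: 25 × €5 = €125
  M2–S1: 40 × €3 = €120
  M3–S1: 40 × €7 = €280
  M3–S2: 15 × €5 = €75
Total = 125 + 120 + 280 + 75 = €600.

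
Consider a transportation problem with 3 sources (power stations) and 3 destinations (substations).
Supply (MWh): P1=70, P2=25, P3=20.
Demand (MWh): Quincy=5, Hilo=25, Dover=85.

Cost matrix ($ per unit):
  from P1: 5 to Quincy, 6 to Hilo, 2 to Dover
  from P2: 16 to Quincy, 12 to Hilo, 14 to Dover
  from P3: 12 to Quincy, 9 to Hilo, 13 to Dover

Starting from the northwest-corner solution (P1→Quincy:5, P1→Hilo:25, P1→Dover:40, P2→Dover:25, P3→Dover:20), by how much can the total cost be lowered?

200

Current plan cost = 5·5 + 25·6 + 40·2 + 25·14 + 20·13 = $865.
Optimal plan:
  P1–Dover: 70 × $2 = $140
  P2–Hilo: 10 × $12 = $120
  P2–Dover: 15 × $14 = $210
  P3–Quincy: 5 × $12 = $60
  P3–Hilo: 15 × $9 = $135
Optimal cost = $665.
Saving = 865 − 665 = $200.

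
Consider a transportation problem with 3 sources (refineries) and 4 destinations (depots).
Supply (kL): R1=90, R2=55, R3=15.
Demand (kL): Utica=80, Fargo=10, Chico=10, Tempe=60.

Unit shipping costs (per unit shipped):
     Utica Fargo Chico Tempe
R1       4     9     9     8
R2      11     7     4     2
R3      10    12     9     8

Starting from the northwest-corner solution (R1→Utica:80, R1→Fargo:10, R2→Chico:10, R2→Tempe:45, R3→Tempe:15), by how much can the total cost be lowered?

10

Current plan cost = 80·4 + 10·9 + 10·4 + 45·2 + 15·8 = 660.
Optimal plan:
  R1 to Utica: 80 × 4 = 320
  R1 to Fargo: 10 × 9 = 90
  R2 to Tempe: 55 × 2 = 110
  R3 to Chico: 10 × 9 = 90
  R3 to Tempe: 5 × 8 = 40
Optimal cost = 650.
Saving = 660 − 650 = 10.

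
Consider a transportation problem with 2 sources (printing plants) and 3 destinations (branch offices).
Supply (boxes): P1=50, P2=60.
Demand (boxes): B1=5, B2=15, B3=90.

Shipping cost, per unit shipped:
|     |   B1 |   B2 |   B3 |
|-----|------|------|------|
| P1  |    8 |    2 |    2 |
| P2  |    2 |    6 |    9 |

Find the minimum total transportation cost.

560

A cheapest plan:
  P1 to B3: 50 boxes
  P2 to B1: 5 boxes
  P2 to B2: 15 boxes
  P2 to B3: 40 boxes
Total cost = 560.
(Supply check: P1 ships 50; P2 ships 60.)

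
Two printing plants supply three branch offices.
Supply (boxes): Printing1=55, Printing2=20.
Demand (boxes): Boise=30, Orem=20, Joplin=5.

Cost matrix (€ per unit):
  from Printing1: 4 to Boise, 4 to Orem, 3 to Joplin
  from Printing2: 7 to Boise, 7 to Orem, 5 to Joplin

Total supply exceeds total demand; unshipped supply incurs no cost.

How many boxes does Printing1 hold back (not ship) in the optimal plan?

An optimal plan:
  Printing1→Boise: 30 boxes
  Printing1→Orem: 20 boxes
  Printing1→Joplin: 5 boxes
Total cost = €215.
Printing1 ships 55 of its 55, leaving 0.

0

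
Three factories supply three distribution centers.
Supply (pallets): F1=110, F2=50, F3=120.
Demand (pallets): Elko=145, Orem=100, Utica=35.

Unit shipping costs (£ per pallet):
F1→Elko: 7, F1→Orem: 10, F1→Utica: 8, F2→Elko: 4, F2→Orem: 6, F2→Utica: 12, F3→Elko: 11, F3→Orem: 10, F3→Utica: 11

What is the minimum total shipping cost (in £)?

A cheapest plan:
  F1 to Elko: 95 × £7 = £665
  F1 to Utica: 15 × £8 = £120
  F2 to Elko: 50 × £4 = £200
  F3 to Orem: 100 × £10 = £1000
  F3 to Utica: 20 × £11 = £220
Total = 665 + 120 + 200 + 1000 + 220 = £2205.
(Supply check: F1 ships 110; F2 ships 50; F3 ships 120.)

2205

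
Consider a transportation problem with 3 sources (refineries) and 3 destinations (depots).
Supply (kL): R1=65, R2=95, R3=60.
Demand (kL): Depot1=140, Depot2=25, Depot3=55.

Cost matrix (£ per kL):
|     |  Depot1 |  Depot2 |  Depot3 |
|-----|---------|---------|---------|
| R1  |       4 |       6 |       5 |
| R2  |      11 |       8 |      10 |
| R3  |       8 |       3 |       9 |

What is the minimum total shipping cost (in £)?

1605

Optimal allocation:
  R1 to Depot1: 65 × £4 = £260
  R2 to Depot1: 40 × £11 = £440
  R2 to Depot3: 55 × £10 = £550
  R3 to Depot1: 35 × £8 = £280
  R3 to Depot2: 25 × £3 = £75
Total = 260 + 440 + 550 + 280 + 75 = £1605.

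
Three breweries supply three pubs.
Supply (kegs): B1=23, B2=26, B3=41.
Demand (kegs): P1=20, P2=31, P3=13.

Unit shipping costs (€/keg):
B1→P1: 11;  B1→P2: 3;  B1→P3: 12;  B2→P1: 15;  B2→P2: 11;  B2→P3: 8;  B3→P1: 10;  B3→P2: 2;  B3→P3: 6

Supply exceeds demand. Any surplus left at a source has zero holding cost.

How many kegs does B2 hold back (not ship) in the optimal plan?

An optimal plan:
  B1->P2: 23 × €3 = €69
  B3->P1: 20 × €10 = €200
  B3->P2: 8 × €2 = €16
  B3->P3: 13 × €6 = €78
Total cost = €363.
B2 ships 0 of its 26, leaving 26.

26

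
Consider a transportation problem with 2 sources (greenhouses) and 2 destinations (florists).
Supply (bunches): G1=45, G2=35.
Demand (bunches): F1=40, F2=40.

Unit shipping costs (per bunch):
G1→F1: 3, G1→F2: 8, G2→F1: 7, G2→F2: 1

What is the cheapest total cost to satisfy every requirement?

195

An optimal shipping plan:
  G1->F1: 40 × 3 = 120
  G1->F2: 5 × 8 = 40
  G2->F2: 35 × 1 = 35
Total = 120 + 40 + 35 = 195.
(Supply check: G1 ships 45; G2 ships 35.)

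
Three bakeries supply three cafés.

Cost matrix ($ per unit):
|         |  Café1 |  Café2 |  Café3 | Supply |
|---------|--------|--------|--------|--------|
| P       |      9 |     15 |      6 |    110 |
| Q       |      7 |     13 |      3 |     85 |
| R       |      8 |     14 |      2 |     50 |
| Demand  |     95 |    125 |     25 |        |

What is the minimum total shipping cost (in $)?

2585

One minimum-cost allocation:
  P→Café2: 110 × $15 = $1650
  Q→Café1: 85 × $7 = $595
  R→Café1: 10 × $8 = $80
  R→Café2: 15 × $14 = $210
  R→Café3: 25 × $2 = $50
Total = 1650 + 595 + 80 + 210 + 50 = $2585.
(Supply check: P ships 110; Q ships 85; R ships 50.)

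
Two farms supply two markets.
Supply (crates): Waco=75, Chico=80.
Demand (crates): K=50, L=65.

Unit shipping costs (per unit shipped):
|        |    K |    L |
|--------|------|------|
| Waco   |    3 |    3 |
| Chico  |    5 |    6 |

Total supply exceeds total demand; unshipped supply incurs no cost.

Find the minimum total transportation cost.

A cheapest plan:
  Waco->K: 10 × 3 = 30
  Waco->L: 65 × 3 = 195
  Chico->K: 40 × 5 = 200
Total = 30 + 195 + 200 = 425.
(Supply check: Waco ships 75; Chico ships 40.)

425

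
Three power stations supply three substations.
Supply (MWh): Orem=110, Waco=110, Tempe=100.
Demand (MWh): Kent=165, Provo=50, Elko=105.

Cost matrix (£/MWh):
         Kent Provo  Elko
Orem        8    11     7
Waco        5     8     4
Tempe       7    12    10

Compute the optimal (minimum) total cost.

2175

Optimal allocation:
  Orem–Provo: 50 × £11 = £550
  Orem–Elko: 60 × £7 = £420
  Waco–Kent: 65 × £5 = £325
  Waco–Elko: 45 × £4 = £180
  Tempe–Kent: 100 × £7 = £700
Total = 550 + 420 + 325 + 180 + 700 = £2175.
(Supply check: Orem ships 110; Waco ships 110; Tempe ships 100.)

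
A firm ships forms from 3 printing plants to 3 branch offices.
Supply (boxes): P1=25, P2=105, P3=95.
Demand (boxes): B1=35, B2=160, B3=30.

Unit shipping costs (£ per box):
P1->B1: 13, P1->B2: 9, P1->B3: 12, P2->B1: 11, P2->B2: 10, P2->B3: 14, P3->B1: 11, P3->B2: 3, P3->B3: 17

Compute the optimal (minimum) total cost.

A cheapest plan:
  P1->B3: 25 × £12 = £300
  P2->B1: 35 × £11 = £385
  P2->B2: 65 × £10 = £650
  P2->B3: 5 × £14 = £70
  P3->B2: 95 × £3 = £285
Total = 300 + 385 + 650 + 70 + 285 = £1690.

1690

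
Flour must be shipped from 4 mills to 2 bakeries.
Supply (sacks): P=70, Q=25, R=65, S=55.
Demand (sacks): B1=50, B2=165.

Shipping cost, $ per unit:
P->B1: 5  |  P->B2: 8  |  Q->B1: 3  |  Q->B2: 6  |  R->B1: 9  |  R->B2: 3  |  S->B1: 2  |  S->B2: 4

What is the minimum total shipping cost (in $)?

One minimum-cost allocation:
  P->B1: 50 sacks
  P->B2: 20 sacks
  Q->B2: 25 sacks
  R->B2: 65 sacks
  S->B2: 55 sacks
Total cost = $975.

975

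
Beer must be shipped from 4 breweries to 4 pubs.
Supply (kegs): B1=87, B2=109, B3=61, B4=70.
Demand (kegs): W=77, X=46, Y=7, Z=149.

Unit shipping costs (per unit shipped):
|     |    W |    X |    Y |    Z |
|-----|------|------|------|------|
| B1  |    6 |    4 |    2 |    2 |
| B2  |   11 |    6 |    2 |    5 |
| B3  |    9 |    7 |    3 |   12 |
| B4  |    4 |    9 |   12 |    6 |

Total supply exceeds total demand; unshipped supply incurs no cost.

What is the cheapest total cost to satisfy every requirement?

1123

An optimal shipping plan:
  B1->Z: 87 × 2 = 174
  B2->X: 46 × 6 = 276
  B2->Y: 1 × 2 = 2
  B2->Z: 62 × 5 = 310
  B3->W: 7 × 9 = 63
  B3->Y: 6 × 3 = 18
  B4->W: 70 × 4 = 280
Total = 174 + 276 + 2 + 310 + 63 + 18 + 280 = 1123.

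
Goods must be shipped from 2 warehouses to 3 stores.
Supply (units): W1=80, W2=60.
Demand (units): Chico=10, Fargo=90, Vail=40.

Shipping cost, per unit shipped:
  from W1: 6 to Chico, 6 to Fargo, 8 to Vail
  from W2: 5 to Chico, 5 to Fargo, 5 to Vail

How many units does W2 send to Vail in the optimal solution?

Solving gives:
  W1–Chico: 10 units
  W1–Fargo: 70 units
  W2–Fargo: 20 units
  W2–Vail: 40 units
Total cost = 780.
So W2→Vail carries 40 units.

40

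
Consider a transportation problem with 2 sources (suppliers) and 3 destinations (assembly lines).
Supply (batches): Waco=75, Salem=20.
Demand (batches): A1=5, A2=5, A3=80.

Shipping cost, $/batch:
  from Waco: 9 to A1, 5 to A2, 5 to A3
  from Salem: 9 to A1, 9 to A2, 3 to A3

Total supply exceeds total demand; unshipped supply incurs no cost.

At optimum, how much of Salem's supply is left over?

0

Minimum-cost shipments:
  Waco->A1: 5 batches
  Waco->A2: 5 batches
  Waco->A3: 60 batches
  Salem->A3: 20 batches
Total cost = $430.
Salem ships 20 of its 20, leaving 0.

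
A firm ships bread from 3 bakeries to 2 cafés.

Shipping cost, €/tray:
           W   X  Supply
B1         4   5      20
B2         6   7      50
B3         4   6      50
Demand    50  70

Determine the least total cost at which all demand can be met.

One minimum-cost allocation:
  B1–X: 20 × €5 = €100
  B2–X: 50 × €7 = €350
  B3–W: 50 × €4 = €200
Total = 100 + 350 + 200 = €650.

650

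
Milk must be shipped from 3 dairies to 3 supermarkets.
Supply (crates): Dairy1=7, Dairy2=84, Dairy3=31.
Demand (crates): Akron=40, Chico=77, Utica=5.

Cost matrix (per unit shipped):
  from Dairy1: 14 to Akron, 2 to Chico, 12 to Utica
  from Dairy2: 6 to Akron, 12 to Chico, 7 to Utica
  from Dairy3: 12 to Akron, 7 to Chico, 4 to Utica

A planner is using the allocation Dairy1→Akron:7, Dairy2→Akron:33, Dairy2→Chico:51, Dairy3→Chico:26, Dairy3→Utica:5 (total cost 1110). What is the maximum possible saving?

Current plan cost = 7·14 + 33·6 + 51·12 + 26·7 + 5·4 = 1110.
Optimal plan:
  Dairy1->Chico: 7 × 2 = 14
  Dairy2->Akron: 40 × 6 = 240
  Dairy2->Chico: 39 × 12 = 468
  Dairy2->Utica: 5 × 7 = 35
  Dairy3->Chico: 31 × 7 = 217
Optimal cost = 974.
Saving = 1110 − 974 = 136.

136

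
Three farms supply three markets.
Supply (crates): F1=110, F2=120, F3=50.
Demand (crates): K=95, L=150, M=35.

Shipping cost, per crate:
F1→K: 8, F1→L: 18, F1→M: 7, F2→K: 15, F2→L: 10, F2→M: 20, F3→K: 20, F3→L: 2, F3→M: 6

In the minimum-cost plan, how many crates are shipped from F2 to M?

0

The minimum-cost plan:
  F1→K: 75 × 8 = 600
  F1→M: 35 × 7 = 245
  F2→K: 20 × 15 = 300
  F2→L: 100 × 10 = 1000
  F3→L: 50 × 2 = 100
Total cost = 2245.
The route F2→M is not used.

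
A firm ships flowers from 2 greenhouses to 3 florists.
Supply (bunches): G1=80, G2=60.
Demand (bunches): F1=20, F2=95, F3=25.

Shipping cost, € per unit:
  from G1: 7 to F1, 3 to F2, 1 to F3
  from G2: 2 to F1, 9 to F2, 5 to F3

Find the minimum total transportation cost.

540

An optimal shipping plan:
  G1→F2: 80 × €3 = €240
  G2→F1: 20 × €2 = €40
  G2→F2: 15 × €9 = €135
  G2→F3: 25 × €5 = €125
Total = 240 + 40 + 135 + 125 = €540.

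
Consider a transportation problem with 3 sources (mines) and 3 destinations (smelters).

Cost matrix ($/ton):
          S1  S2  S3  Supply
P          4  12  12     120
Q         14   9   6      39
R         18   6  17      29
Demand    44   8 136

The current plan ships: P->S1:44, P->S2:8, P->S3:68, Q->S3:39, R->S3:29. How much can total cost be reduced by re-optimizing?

Current plan cost = 44·4 + 8·12 + 68·12 + 39·6 + 29·17 = $1815.
Optimal plan:
  P–S1: 44 tons
  P–S3: 76 tons
  Q–S3: 39 tons
  R–S2: 8 tons
  R–S3: 21 tons
Optimal cost = $1727.
Saving = 1815 − 1727 = $88.

88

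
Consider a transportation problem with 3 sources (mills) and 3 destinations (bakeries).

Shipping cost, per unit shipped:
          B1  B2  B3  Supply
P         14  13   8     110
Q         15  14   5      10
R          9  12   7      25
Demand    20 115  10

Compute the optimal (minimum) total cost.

An optimal shipping plan:
  P to B2: 110 sacks
  Q to B3: 10 sacks
  R to B1: 20 sacks
  R to B2: 5 sacks
Total cost = 1720.

1720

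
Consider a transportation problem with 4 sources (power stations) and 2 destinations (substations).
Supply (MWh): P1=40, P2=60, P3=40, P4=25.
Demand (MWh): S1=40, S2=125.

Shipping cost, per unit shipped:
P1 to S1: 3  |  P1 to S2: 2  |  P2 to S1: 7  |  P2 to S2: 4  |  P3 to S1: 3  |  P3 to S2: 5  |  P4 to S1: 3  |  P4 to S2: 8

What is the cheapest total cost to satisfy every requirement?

565

A cheapest plan:
  P1->S2: 40 MWh
  P2->S2: 60 MWh
  P3->S1: 15 MWh
  P3->S2: 25 MWh
  P4->S1: 25 MWh
Total cost = 565.
(Supply check: P1 ships 40; P2 ships 60; P3 ships 40; P4 ships 25.)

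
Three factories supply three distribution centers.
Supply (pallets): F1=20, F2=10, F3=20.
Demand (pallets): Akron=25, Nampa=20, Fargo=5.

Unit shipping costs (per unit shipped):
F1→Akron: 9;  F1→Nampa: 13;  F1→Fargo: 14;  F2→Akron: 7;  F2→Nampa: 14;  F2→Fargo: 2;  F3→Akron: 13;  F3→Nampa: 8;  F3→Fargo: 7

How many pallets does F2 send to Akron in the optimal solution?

The minimum-cost plan:
  F1->Akron: 20 × 9 = 180
  F2->Akron: 5 × 7 = 35
  F2->Fargo: 5 × 2 = 10
  F3->Nampa: 20 × 8 = 160
Total cost = 385.
So F2→Akron carries 5 pallets.

5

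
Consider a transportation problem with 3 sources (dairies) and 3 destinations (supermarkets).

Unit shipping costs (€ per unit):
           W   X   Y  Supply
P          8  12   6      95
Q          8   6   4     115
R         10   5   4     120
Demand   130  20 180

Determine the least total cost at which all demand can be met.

1860

A cheapest plan:
  P–W: 95 × €8 = €760
  Q–W: 35 × €8 = €280
  Q–Y: 80 × €4 = €320
  R–X: 20 × €5 = €100
  R–Y: 100 × €4 = €400
Total = 760 + 280 + 320 + 100 + 400 = €1860.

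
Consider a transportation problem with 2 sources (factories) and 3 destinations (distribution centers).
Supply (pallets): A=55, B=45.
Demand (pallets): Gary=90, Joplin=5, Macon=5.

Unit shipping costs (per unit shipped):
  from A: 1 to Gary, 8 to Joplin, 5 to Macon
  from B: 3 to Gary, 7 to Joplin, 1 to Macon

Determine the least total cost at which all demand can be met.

A cheapest plan:
  A→Gary: 55 pallets
  B→Gary: 35 pallets
  B→Joplin: 5 pallets
  B→Macon: 5 pallets
Total cost = 200.
(Supply check: A ships 55; B ships 45.)

200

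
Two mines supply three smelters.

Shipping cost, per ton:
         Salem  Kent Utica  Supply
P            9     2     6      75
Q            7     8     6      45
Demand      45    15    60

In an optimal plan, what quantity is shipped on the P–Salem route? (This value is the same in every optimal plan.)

0

Solving gives:
  P→Kent: 15 × 2 = 30
  P→Utica: 60 × 6 = 360
  Q→Salem: 45 × 7 = 315
Total cost = 705.
The route P→Salem is not used.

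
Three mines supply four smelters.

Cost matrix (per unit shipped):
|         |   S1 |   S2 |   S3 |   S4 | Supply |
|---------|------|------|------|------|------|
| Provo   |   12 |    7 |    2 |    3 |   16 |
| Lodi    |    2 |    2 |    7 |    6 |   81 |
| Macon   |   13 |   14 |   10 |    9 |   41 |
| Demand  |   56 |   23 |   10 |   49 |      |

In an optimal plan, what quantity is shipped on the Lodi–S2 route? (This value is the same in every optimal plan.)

The minimum-cost plan:
  Provo->S3: 10 × 2 = 20
  Provo->S4: 6 × 3 = 18
  Lodi->S1: 56 × 2 = 112
  Lodi->S2: 23 × 2 = 46
  Lodi->S4: 2 × 6 = 12
  Macon->S4: 41 × 9 = 369
Total cost = 577.
So Lodi→S2 carries 23 tons.

23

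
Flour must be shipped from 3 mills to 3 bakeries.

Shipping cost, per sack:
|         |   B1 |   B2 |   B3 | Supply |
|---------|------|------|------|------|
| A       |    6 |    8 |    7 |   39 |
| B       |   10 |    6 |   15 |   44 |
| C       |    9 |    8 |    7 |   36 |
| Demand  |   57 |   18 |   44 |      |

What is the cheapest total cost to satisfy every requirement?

One minimum-cost allocation:
  A–B1: 31 sacks
  A–B3: 8 sacks
  B–B1: 26 sacks
  B–B2: 18 sacks
  C–B3: 36 sacks
Total cost = 862.
(Supply check: A ships 39; B ships 44; C ships 36.)

862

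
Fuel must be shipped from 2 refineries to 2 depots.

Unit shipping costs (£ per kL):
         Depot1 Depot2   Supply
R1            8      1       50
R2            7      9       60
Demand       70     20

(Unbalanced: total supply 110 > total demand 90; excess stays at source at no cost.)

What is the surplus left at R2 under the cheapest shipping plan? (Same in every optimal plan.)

0

Minimum-cost shipments:
  R1 to Depot1: 10 × £8 = £80
  R1 to Depot2: 20 × £1 = £20
  R2 to Depot1: 60 × £7 = £420
Total cost = £520.
R2 ships 60 of its 60, leaving 0.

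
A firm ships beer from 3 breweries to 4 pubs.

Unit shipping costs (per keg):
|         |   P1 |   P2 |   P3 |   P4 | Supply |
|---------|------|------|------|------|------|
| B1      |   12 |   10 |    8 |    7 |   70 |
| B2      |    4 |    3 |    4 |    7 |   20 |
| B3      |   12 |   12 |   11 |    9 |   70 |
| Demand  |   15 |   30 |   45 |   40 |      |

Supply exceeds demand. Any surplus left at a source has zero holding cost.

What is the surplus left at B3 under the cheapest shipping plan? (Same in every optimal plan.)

30

Minimum-cost shipments:
  B1–P2: 10 × 10 = 100
  B1–P3: 45 × 8 = 360
  B1–P4: 15 × 7 = 105
  B2–P2: 20 × 3 = 60
  B3–P1: 15 × 12 = 180
  B3–P4: 25 × 9 = 225
Total cost = 1030.
B3 ships 40 of its 70, leaving 30.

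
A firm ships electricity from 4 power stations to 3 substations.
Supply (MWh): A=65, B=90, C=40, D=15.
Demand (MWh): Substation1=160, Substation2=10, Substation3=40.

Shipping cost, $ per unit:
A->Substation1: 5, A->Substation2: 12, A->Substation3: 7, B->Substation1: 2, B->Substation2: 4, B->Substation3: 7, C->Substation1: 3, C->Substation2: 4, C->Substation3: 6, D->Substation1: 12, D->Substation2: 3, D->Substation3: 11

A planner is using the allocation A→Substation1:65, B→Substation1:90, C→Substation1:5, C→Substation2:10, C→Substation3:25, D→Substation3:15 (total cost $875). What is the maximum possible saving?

95

Current plan cost = 65·5 + 90·2 + 5·3 + 10·4 + 25·6 + 15·11 = $875.
Optimal plan:
  A–Substation1: 30 MWh
  A–Substation3: 35 MWh
  B–Substation1: 90 MWh
  C–Substation1: 40 MWh
  D–Substation2: 10 MWh
  D–Substation3: 5 MWh
Optimal cost = $780.
Saving = 875 − 780 = $95.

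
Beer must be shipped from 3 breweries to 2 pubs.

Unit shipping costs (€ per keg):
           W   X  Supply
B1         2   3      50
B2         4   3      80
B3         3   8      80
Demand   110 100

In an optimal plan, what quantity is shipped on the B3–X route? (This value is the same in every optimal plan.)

0

The minimum-cost plan:
  B1 to W: 30 × €2 = €60
  B1 to X: 20 × €3 = €60
  B2 to X: 80 × €3 = €240
  B3 to W: 80 × €3 = €240
Total cost = €600.
The route B3→X is not used.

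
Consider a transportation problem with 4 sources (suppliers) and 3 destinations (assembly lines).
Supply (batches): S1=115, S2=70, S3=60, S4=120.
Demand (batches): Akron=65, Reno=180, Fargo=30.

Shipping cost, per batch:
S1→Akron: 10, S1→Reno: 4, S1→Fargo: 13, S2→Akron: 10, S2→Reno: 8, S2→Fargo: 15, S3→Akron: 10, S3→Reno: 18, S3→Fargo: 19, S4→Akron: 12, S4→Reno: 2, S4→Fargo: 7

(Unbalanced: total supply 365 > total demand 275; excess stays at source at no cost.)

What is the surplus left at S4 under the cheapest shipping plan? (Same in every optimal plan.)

0

An optimal plan:
  S1→Akron: 5 × 10 = 50
  S1→Reno: 90 × 4 = 360
  S3→Akron: 60 × 10 = 600
  S4→Reno: 90 × 2 = 180
  S4→Fargo: 30 × 7 = 210
Total cost = 1400.
S4 ships 120 of its 120, leaving 0.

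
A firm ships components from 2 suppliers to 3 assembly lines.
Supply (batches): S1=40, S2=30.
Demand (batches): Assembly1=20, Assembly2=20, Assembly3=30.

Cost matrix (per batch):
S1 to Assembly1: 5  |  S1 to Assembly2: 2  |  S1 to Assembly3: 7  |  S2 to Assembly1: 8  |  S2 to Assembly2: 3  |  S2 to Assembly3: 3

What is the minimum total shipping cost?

230

Optimal allocation:
  S1–Assembly1: 20 batches
  S1–Assembly2: 20 batches
  S2–Assembly3: 30 batches
Total cost = 230.
(Supply check: S1 ships 40; S2 ships 30.)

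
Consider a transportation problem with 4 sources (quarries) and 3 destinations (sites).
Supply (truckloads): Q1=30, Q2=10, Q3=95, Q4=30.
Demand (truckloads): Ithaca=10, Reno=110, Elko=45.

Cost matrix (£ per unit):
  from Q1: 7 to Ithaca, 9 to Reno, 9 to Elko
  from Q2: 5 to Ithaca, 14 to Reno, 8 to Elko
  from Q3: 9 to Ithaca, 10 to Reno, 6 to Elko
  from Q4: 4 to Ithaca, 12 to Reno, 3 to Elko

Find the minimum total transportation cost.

One minimum-cost allocation:
  Q1->Reno: 30 × £9 = £270
  Q2->Ithaca: 10 × £5 = £50
  Q3->Reno: 80 × £10 = £800
  Q3->Elko: 15 × £6 = £90
  Q4->Elko: 30 × £3 = £90
Total = 270 + 50 + 800 + 90 + 90 = £1300.
(Supply check: Q1 ships 30; Q2 ships 10; Q3 ships 95; Q4 ships 30.)

1300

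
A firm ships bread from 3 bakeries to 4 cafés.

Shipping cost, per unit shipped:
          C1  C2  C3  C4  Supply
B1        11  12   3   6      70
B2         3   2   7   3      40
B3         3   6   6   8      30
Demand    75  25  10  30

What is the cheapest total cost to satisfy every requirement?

725

Optimal allocation:
  B1→C1: 30 × 11 = 330
  B1→C3: 10 × 3 = 30
  B1→C4: 30 × 6 = 180
  B2→C1: 15 × 3 = 45
  B2→C2: 25 × 2 = 50
  B3→C1: 30 × 3 = 90
Total = 330 + 30 + 180 + 45 + 50 + 90 = 725.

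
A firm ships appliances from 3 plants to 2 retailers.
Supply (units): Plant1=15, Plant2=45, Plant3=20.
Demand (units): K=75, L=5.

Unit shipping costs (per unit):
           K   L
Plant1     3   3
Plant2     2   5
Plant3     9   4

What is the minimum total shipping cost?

Optimal allocation:
  Plant1→K: 15 × 3 = 45
  Plant2→K: 45 × 2 = 90
  Plant3→K: 15 × 9 = 135
  Plant3→L: 5 × 4 = 20
Total = 45 + 90 + 135 + 20 = 290.

290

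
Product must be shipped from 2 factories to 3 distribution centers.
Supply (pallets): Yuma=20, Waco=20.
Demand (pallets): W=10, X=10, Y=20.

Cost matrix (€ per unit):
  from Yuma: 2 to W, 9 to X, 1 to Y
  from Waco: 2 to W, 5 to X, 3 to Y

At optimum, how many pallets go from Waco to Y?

0

Solving gives:
  Yuma->Y: 20 pallets
  Waco->W: 10 pallets
  Waco->X: 10 pallets
Total cost = €90.
The route Waco→Y is not used.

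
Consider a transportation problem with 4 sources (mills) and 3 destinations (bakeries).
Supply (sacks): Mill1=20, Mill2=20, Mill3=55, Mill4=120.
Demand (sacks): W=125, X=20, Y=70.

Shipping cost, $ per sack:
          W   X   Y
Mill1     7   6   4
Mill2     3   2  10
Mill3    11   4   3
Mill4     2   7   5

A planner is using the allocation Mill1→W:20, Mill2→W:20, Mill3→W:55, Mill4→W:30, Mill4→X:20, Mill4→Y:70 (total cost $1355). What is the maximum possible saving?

820

Current plan cost = 20·7 + 20·3 + 55·11 + 30·2 + 20·7 + 70·5 = $1355.
Optimal plan:
  Mill1–Y: 20 × $4 = $80
  Mill2–W: 5 × $3 = $15
  Mill2–X: 15 × $2 = $30
  Mill3–X: 5 × $4 = $20
  Mill3–Y: 50 × $3 = $150
  Mill4–W: 120 × $2 = $240
Optimal cost = $535.
Saving = 1355 − 535 = $820.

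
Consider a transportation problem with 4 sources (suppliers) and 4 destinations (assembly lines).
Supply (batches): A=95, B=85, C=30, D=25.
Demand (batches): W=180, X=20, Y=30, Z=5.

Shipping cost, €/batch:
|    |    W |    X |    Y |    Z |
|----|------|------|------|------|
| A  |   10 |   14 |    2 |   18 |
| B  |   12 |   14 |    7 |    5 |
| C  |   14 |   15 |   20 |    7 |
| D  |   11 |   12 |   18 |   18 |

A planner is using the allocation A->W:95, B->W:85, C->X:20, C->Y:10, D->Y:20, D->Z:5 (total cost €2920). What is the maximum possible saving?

510

Current plan cost = 95·10 + 85·12 + 20·15 + 10·20 + 20·18 + 5·18 = €2920.
Optimal plan:
  A to W: 65 × €10 = €650
  A to Y: 30 × €2 = €60
  B to W: 80 × €12 = €960
  B to Z: 5 × €5 = €25
  C to W: 30 × €14 = €420
  D to W: 5 × €11 = €55
  D to X: 20 × €12 = €240
Optimal cost = €2410.
Saving = 2920 − 2410 = €510.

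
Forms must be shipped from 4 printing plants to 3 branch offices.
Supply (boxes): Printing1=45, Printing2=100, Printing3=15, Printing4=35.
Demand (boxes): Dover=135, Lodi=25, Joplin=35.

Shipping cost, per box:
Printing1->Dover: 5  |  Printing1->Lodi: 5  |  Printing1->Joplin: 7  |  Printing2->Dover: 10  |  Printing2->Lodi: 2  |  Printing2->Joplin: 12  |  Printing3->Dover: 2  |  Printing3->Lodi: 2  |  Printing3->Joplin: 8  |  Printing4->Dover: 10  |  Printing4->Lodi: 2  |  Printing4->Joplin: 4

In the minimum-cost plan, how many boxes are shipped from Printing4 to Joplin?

35

Solving gives:
  Printing1→Dover: 45 × 5 = 225
  Printing2→Dover: 75 × 10 = 750
  Printing2→Lodi: 25 × 2 = 50
  Printing3→Dover: 15 × 2 = 30
  Printing4→Joplin: 35 × 4 = 140
Total cost = 1195.
So Printing4→Joplin carries 35 boxes.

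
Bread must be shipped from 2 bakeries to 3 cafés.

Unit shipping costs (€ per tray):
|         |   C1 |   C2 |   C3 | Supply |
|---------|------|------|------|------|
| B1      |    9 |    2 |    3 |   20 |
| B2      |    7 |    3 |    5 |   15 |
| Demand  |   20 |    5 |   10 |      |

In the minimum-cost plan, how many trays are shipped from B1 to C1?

The minimum-cost plan:
  B1→C1: 5 × €9 = €45
  B1→C2: 5 × €2 = €10
  B1→C3: 10 × €3 = €30
  B2→C1: 15 × €7 = €105
Total cost = €190.
So B1→C1 carries 5 trays.

5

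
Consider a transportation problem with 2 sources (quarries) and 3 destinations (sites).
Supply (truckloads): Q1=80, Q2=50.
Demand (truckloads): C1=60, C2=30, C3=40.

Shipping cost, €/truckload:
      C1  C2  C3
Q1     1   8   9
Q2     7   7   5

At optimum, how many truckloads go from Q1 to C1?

Solving gives:
  Q1–C1: 60 truckloads
  Q1–C2: 20 truckloads
  Q2–C2: 10 truckloads
  Q2–C3: 40 truckloads
Total cost = €490.
So Q1→C1 carries 60 truckloads.

60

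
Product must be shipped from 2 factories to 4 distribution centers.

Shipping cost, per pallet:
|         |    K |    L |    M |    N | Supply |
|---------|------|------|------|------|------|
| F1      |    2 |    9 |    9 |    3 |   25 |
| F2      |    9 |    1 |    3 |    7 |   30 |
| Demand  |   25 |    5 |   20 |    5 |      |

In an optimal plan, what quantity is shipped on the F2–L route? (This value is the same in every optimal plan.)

5

The minimum-cost plan:
  F1 to K: 25 × 2 = 50
  F2 to L: 5 × 1 = 5
  F2 to M: 20 × 3 = 60
  F2 to N: 5 × 7 = 35
Total cost = 150.
So F2→L carries 5 pallets.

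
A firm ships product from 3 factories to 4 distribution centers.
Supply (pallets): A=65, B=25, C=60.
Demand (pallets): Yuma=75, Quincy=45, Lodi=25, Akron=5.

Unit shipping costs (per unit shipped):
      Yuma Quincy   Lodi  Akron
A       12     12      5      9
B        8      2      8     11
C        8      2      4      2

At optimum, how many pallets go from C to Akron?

Optimal shipments:
  A to Yuma: 40 pallets
  A to Lodi: 25 pallets
  B to Yuma: 25 pallets
  C to Yuma: 10 pallets
  C to Quincy: 45 pallets
  C to Akron: 5 pallets
Total cost = 985.
So C→Akron carries 5 pallets.

5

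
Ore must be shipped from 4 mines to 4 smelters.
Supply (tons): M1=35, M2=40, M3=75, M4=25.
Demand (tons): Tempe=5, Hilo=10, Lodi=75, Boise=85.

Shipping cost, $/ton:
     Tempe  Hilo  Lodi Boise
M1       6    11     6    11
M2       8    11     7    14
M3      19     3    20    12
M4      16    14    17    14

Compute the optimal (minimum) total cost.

An optimal shipping plan:
  M1 to Lodi: 35 × $6 = $210
  M2 to Lodi: 40 × $7 = $280
  M3 to Hilo: 10 × $3 = $30
  M3 to Boise: 65 × $12 = $780
  M4 to Tempe: 5 × $16 = $80
  M4 to Boise: 20 × $14 = $280
Total = 210 + 280 + 30 + 780 + 80 + 280 = $1660.
(Supply check: M1 ships 35; M2 ships 40; M3 ships 75; M4 ships 25.)

1660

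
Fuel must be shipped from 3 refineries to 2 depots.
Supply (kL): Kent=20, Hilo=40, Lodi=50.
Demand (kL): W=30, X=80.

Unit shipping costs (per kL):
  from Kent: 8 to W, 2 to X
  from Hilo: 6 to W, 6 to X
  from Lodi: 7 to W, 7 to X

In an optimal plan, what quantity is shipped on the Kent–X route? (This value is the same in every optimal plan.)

The minimum-cost plan:
  Kent→X: 20 × 2 = 40
  Hilo→W: 30 × 6 = 180
  Hilo→X: 10 × 6 = 60
  Lodi→X: 50 × 7 = 350
Total cost = 630.
So Kent→X carries 20 kL.

20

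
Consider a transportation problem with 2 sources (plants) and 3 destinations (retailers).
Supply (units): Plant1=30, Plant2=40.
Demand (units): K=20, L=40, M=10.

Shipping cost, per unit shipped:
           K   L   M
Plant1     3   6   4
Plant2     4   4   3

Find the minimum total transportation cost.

260

An optimal shipping plan:
  Plant1->K: 20 × 3 = 60
  Plant1->M: 10 × 4 = 40
  Plant2->L: 40 × 4 = 160
Total = 60 + 40 + 160 = 260.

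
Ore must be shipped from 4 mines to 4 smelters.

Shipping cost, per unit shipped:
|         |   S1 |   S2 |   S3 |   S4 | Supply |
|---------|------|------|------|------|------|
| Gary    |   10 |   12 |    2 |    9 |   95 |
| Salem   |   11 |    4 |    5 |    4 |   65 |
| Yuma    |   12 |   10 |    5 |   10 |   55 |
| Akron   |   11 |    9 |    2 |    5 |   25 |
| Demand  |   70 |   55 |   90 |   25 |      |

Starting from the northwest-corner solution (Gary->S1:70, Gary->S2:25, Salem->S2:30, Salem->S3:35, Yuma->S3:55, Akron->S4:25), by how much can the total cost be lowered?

Current plan cost = 70·10 + 25·12 + 30·4 + 35·5 + 55·5 + 25·5 = 1695.
Optimal plan:
  Gary->S1: 15 × 10 = 150
  Gary->S3: 80 × 2 = 160
  Salem->S2: 55 × 4 = 220
  Salem->S4: 10 × 4 = 40
  Yuma->S1: 55 × 12 = 660
  Akron->S3: 10 × 2 = 20
  Akron->S4: 15 × 5 = 75
Optimal cost = 1325.
Saving = 1695 − 1325 = 370.

370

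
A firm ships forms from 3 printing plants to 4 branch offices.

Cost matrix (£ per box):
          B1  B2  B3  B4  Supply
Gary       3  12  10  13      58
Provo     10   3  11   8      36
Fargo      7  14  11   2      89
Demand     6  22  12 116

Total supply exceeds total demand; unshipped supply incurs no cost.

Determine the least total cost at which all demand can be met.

663

Optimal allocation:
  Gary to B1: 6 boxes
  Gary to B3: 12 boxes
  Gary to B4: 13 boxes
  Provo to B2: 22 boxes
  Provo to B4: 14 boxes
  Fargo to B4: 89 boxes
Total cost = £663.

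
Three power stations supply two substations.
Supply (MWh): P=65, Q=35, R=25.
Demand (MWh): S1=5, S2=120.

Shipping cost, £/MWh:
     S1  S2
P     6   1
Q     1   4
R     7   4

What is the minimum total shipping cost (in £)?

One minimum-cost allocation:
  P→S2: 65 × £1 = £65
  Q→S1: 5 × £1 = £5
  Q→S2: 30 × £4 = £120
  R→S2: 25 × £4 = £100
Total = 65 + 5 + 120 + 100 = £290.

290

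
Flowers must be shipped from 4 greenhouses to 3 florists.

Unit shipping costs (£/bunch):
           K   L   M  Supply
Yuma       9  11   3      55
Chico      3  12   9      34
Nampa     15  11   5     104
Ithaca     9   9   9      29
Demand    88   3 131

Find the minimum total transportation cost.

One minimum-cost allocation:
  Yuma→K: 25 × £9 = £225
  Yuma→M: 30 × £3 = £90
  Chico→K: 34 × £3 = £102
  Nampa→L: 3 × £11 = £33
  Nampa→M: 101 × £5 = £505
  Ithaca→K: 29 × £9 = £261
Total = 225 + 90 + 102 + 33 + 505 + 261 = £1216.

1216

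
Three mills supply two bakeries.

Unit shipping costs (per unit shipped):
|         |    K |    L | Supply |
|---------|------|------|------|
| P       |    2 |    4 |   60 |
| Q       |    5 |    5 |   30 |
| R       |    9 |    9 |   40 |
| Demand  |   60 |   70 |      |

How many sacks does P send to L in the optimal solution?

The minimum-cost plan:
  P->K: 60 sacks
  Q->L: 30 sacks
  R->L: 40 sacks
Total cost = 630.
The route P→L is not used.

0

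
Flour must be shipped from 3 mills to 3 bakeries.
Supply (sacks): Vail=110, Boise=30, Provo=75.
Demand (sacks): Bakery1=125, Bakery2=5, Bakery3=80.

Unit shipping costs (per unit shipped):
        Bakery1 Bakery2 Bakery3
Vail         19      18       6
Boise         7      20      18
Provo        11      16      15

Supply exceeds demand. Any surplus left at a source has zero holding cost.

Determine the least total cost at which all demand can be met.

1985

One minimum-cost allocation:
  Vail–Bakery1: 20 × 19 = 380
  Vail–Bakery2: 5 × 18 = 90
  Vail–Bakery3: 80 × 6 = 480
  Boise–Bakery1: 30 × 7 = 210
  Provo–Bakery1: 75 × 11 = 825
Total = 380 + 90 + 480 + 210 + 825 = 1985.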